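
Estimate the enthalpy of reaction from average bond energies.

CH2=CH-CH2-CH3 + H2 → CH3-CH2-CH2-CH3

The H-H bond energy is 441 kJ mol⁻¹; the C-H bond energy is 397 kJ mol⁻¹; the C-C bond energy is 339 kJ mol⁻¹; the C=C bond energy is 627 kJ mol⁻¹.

ΔH ≈ −65 kJ

Bonds broken (reactants):
  C-C: 2 × 339 = 678
  C-H: 8 × 397 = 3176
  C=C: 1 × 627 = 627
  H-H: 1 × 441 = 441
  Σ(broken) = 4922 kJ
Bonds formed (products):
  C-C: 3 × 339 = 1017
  C-H: 10 × 397 = 3970
  Σ(formed) = 4987 kJ
ΔH = Σ(broken) − Σ(formed) = 4922 − 4987 = −65 kJ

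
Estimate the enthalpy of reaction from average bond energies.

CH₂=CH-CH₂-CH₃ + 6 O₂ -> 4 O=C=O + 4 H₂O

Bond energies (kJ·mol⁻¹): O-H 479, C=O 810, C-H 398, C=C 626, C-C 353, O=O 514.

Bonds broken (reactants):
  C-C: 2 × 353 = 706
  C-H: 8 × 398 = 3184
  C=C: 1 × 626 = 626
  O=O: 6 × 514 = 3084
  Σ(broken) = 7600 kJ
Bonds formed (products):
  C=O: 8 × 810 = 6480
  O-H: 8 × 479 = 3832
  Σ(formed) = 10312 kJ
ΔH = Σ(broken) − Σ(formed) = 7600 − 10312 = −2712 kJ

ΔH ≈ −2712 kJ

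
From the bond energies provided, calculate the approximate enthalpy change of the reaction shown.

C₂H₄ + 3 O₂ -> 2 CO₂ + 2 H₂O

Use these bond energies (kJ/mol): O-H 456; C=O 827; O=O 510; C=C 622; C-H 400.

Bonds broken (reactants):
  C-H: 4 × 400 = 1600
  C=C: 1 × 622 = 622
  O=O: 3 × 510 = 1530
  Σ(broken) = 3752 kJ
Bonds formed (products):
  C=O: 4 × 827 = 3308
  O-H: 4 × 456 = 1824
  Σ(formed) = 5132 kJ
ΔH = Σ(broken) − Σ(formed) = 3752 − 5132 = −1380 kJ

ΔH ≈ −1380 kJ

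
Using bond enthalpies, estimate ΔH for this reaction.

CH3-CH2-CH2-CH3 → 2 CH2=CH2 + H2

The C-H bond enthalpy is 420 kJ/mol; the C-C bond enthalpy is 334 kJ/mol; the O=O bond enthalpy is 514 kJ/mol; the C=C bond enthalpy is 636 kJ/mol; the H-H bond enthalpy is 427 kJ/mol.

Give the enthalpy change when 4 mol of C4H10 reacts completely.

ΔH = +572 kJ

Bonds broken (reactants):
  C-C: 3 × 334 = 1002
  C-H: 10 × 420 = 4200
  Σ(broken) = 5202 kJ
Bonds formed (products):
  C-H: 8 × 420 = 3360
  C=C: 2 × 636 = 1272
  H-H: 1 × 427 = 427
  Σ(formed) = 5059 kJ
ΔH = Σ(broken) − Σ(formed) = 5202 − 5059 = +143 kJ
For 4× the reaction as written: 4 × (+143) = +572 kJ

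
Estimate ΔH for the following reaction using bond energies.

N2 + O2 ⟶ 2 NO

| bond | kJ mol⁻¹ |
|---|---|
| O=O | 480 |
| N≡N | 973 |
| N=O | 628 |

ΔH ≈ +197 kJ

Bonds broken (reactants):
  N≡N: 1 × 973 = 973
  O=O: 1 × 480 = 480
  Σ(broken) = 1453 kJ
Bonds formed (products):
  N=O: 2 × 628 = 1256
  Σ(formed) = 1256 kJ
ΔH = Σ(broken) − Σ(formed) = 1453 − 1256 = +197 kJ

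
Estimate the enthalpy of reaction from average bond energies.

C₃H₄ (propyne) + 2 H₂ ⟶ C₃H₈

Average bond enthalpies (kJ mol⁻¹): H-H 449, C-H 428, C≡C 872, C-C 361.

Bonds broken (reactants):
  C≡C: 1 × 872 = 872
  C-C: 1 × 361 = 361
  C-H: 4 × 428 = 1712
  H-H: 2 × 449 = 898
  Σ(broken) = 3843 kJ
Bonds formed (products):
  C-C: 2 × 361 = 722
  C-H: 8 × 428 = 3424
  Σ(formed) = 4146 kJ
ΔH = Σ(broken) − Σ(formed) = 3843 − 4146 = −303 kJ

ΔH ≈ −303 kJ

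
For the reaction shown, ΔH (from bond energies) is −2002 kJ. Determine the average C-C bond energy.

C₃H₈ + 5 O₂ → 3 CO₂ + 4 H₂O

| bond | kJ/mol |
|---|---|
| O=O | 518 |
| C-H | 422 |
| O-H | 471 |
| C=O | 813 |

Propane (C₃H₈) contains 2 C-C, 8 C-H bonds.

Let D be the C-C bond energy.
Σ(broken) = 2×D + 8×422 + 5×518 = 5966 + 2D
Σ(formed) = 6×813 + 8×471 = 8646
ΔH = Σ(broken) − Σ(formed) = (5966 + 2D) − (8646) = −2680 + 2D
Setting this equal to −2002 kJ gives 2D = 678, so D = 339 kJ/mol.

D(C-C) ≈ 339 kJ/mol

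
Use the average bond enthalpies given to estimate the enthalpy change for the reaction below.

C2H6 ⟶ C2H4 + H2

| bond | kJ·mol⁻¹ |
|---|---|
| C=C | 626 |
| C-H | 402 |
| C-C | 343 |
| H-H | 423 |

ΔH ≈ +98 kJ

Bonds broken (reactants):
  C-C: 1 × 343 = 343
  C-H: 6 × 402 = 2412
  Σ(broken) = 2755 kJ
Bonds formed (products):
  C-H: 4 × 402 = 1608
  C=C: 1 × 626 = 626
  H-H: 1 × 423 = 423
  Σ(formed) = 2657 kJ
ΔH = Σ(broken) − Σ(formed) = 2755 − 2657 = +98 kJ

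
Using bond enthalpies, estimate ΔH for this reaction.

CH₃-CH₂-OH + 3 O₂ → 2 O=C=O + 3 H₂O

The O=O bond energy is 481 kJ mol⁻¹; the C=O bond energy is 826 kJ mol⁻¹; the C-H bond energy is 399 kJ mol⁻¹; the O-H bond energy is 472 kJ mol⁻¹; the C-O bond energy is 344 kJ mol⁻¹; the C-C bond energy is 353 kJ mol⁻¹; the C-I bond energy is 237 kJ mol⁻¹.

Bonds broken (reactants):
  C-C: 1 × 353 = 353
  C-H: 5 × 399 = 1995
  C-O: 1 × 344 = 344
  O-H: 1 × 472 = 472
  O=O: 3 × 481 = 1443
  Σ(broken) = 4607 kJ
Bonds formed (products):
  C=O: 4 × 826 = 3304
  O-H: 6 × 472 = 2832
  Σ(formed) = 6136 kJ
ΔH = Σ(broken) − Σ(formed) = 4607 − 6136 = −1529 kJ

ΔH ≈ −1529 kJ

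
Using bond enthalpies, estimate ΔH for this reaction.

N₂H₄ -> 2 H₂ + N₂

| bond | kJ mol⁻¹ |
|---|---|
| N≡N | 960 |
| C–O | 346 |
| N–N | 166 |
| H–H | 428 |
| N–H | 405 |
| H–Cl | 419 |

ΔH ≈ −30 kJ

Bonds broken (reactants):
  N–H: 4 × 405 = 1620
  N–N: 1 × 166 = 166
  Σ(broken) = 1786 kJ
Bonds formed (products):
  H–H: 2 × 428 = 856
  N≡N: 1 × 960 = 960
  Σ(formed) = 1816 kJ
ΔH = Σ(broken) − Σ(formed) = 1786 − 1816 = −30 kJ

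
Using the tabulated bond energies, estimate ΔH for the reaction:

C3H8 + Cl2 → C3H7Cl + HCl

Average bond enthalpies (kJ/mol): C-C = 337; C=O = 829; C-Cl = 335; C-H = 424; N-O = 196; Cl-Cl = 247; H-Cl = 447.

Bonds broken (reactants):
  C-C: 2 × 337 = 674
  C-H: 8 × 424 = 3392
  Cl-Cl: 1 × 247 = 247
  Σ(broken) = 4313 kJ
Bonds formed (products):
  C-C: 2 × 337 = 674
  C-Cl: 1 × 335 = 335
  C-H: 7 × 424 = 2968
  H-Cl: 1 × 447 = 447
  Σ(formed) = 4424 kJ
ΔH = Σ(broken) − Σ(formed) = 4313 − 4424 = −111 kJ

ΔH ≈ −111 kJ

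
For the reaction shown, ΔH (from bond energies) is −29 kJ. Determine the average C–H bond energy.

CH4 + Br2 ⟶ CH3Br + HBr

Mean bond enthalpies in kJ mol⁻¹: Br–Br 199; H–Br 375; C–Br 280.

Let D be the C–H bond energy.
Σ(broken) = 1×199 + 4×D = 199 + 4D
Σ(formed) = 1×280 + 3×D + 1×375 = 655 + 3D
ΔH = Σ(broken) − Σ(formed) = (199 + 4D) − (655 + 3D) = −456 + D
Setting this equal to −29 kJ gives D = 427 kJ/mol.

D(C–H) ≈ 427 kJ/mol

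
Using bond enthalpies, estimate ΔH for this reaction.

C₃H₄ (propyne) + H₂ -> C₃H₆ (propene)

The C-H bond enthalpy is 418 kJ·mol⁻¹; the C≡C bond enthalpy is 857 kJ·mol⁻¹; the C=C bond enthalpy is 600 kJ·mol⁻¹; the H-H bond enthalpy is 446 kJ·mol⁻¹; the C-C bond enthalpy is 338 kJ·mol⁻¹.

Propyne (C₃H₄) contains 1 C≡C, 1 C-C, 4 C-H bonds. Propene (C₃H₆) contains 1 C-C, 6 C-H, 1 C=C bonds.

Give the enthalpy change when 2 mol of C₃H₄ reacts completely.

ΔH = −266 kJ

Bonds broken (reactants):
  C≡C: 1 × 857 = 857
  C-C: 1 × 338 = 338
  C-H: 4 × 418 = 1672
  H-H: 1 × 446 = 446
  Σ(broken) = 3313 kJ
Bonds formed (products):
  C-C: 1 × 338 = 338
  C-H: 6 × 418 = 2508
  C=C: 1 × 600 = 600
  Σ(formed) = 3446 kJ
ΔH = Σ(broken) − Σ(formed) = 3313 − 3446 = −133 kJ
For 2× the reaction as written: 2 × (−133) = −266 kJ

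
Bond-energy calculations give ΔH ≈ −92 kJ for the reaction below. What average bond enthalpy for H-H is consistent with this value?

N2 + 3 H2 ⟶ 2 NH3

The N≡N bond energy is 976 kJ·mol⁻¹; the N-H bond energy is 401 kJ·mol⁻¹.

Let D be the H-H bond energy.
Σ(broken) = 3×D + 1×976 = 976 + 3D
Σ(formed) = 6×401 = 2406
ΔH = Σ(broken) − Σ(formed) = (976 + 3D) − (2406) = −1430 + 3D
Setting this equal to −92 kJ gives 3D = 1338, so D = 446 kJ/mol.

D(H-H) ≈ 446 kJ/mol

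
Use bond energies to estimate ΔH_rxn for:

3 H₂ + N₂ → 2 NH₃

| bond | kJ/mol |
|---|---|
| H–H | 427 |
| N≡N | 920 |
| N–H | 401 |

ΔH ≈ −205 kJ

Bonds broken (reactants):
  H–H: 3 × 427 = 1281
  N≡N: 1 × 920 = 920
  Σ(broken) = 2201 kJ
Bonds formed (products):
  N–H: 6 × 401 = 2406
  Σ(formed) = 2406 kJ
ΔH = Σ(broken) − Σ(formed) = 2201 − 2406 = −205 kJ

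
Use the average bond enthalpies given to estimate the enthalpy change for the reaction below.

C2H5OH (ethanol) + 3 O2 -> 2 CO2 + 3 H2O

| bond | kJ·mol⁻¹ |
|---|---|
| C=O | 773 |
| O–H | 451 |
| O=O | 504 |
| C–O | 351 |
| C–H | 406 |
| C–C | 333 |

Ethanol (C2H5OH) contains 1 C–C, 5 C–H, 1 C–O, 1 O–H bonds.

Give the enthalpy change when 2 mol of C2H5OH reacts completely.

ΔH = −2242 kJ

Bonds broken (reactants):
  C–C: 1 × 333 = 333
  C–H: 5 × 406 = 2030
  C–O: 1 × 351 = 351
  O–H: 1 × 451 = 451
  O=O: 3 × 504 = 1512
  Σ(broken) = 4677 kJ
Bonds formed (products):
  C=O: 4 × 773 = 3092
  O–H: 6 × 451 = 2706
  Σ(formed) = 5798 kJ
ΔH = Σ(broken) − Σ(formed) = 4677 − 5798 = −1121 kJ
For 2× the reaction as written: 2 × (−1121) = −2242 kJ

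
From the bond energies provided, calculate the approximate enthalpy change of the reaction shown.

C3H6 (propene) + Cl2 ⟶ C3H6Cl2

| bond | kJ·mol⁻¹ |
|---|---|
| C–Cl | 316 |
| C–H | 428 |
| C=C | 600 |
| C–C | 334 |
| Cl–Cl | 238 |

Bonds broken (reactants):
  C–C: 1 × 334 = 334
  C–H: 6 × 428 = 2568
  C=C: 1 × 600 = 600
  Cl–Cl: 1 × 238 = 238
  Σ(broken) = 3740 kJ
Bonds formed (products):
  C–C: 2 × 334 = 668
  C–Cl: 2 × 316 = 632
  C–H: 6 × 428 = 2568
  Σ(formed) = 3868 kJ
ΔH = Σ(broken) − Σ(formed) = 3740 − 3868 = −128 kJ

ΔH ≈ −128 kJ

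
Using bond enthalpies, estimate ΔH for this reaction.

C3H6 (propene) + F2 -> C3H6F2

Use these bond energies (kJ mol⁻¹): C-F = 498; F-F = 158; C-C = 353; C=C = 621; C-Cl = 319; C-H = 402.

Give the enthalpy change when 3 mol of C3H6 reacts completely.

Bonds broken (reactants):
  C-C: 1 × 353 = 353
  C-H: 6 × 402 = 2412
  C=C: 1 × 621 = 621
  F-F: 1 × 158 = 158
  Σ(broken) = 3544 kJ
Bonds formed (products):
  C-C: 2 × 353 = 706
  C-F: 2 × 498 = 996
  C-H: 6 × 402 = 2412
  Σ(formed) = 4114 kJ
ΔH = Σ(broken) − Σ(formed) = 3544 − 4114 = −570 kJ
For 3× the reaction as written: 3 × (−570) = −1710 kJ

ΔH = −1710 kJ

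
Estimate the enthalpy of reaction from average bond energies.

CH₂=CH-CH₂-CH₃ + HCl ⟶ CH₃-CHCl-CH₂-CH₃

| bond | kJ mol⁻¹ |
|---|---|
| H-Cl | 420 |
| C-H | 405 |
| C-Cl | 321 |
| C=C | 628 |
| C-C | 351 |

ΔH ≈ −29 kJ

Bonds broken (reactants):
  C-C: 2 × 351 = 702
  C-H: 8 × 405 = 3240
  C=C: 1 × 628 = 628
  H-Cl: 1 × 420 = 420
  Σ(broken) = 4990 kJ
Bonds formed (products):
  C-C: 3 × 351 = 1053
  C-Cl: 1 × 321 = 321
  C-H: 9 × 405 = 3645
  Σ(formed) = 5019 kJ
ΔH = Σ(broken) − Σ(formed) = 4990 − 5019 = −29 kJ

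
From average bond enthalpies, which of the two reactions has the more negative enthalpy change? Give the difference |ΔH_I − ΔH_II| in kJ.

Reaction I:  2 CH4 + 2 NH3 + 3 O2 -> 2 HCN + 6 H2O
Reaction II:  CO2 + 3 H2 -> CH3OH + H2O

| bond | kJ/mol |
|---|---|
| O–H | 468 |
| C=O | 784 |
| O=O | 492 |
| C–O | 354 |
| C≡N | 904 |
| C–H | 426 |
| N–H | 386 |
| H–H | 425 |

Reaction I, by 883 kJ

Reaction I:
  Bonds broken (reactants):
    C–H: 8 × 426 = 3408
    N–H: 6 × 386 = 2316
    O=O: 3 × 492 = 1476
    Σ(broken) = 7200 kJ
  Bonds formed (products):
    C≡N: 2 × 904 = 1808
    C–H: 2 × 426 = 852
    O–H: 12 × 468 = 5616
    Σ(formed) = 8276 kJ
  ΔH_I = 7200 − 8276 = −1076 kJ
Reaction II:
  Bonds broken (reactants):
    C=O: 2 × 784 = 1568
    H–H: 3 × 425 = 1275
    Σ(broken) = 2843 kJ
  Bonds formed (products):
    C–H: 3 × 426 = 1278
    C–O: 1 × 354 = 354
    O–H: 3 × 468 = 1404
    Σ(formed) = 3036 kJ
  ΔH_II = 2843 − 3036 = −193 kJ
ΔH_I − ΔH_II = −883 kJ, so reaction I has the more negative ΔH; |ΔH_I − ΔH_II| = 883 kJ.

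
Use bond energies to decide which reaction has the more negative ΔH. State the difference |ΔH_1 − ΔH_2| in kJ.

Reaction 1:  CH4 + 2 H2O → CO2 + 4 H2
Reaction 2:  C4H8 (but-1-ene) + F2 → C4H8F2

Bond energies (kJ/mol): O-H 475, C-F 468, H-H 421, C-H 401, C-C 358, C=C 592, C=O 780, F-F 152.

Reaction 1:
  Bonds broken (reactants):
    C-H: 4 × 401 = 1604
    O-H: 4 × 475 = 1900
    Σ(broken) = 3504 kJ
  Bonds formed (products):
    C=O: 2 × 780 = 1560
    H-H: 4 × 421 = 1684
    Σ(formed) = 3244 kJ
  ΔH_1 = 3504 − 3244 = +260 kJ
Reaction 2:
  Bonds broken (reactants):
    C-C: 2 × 358 = 716
    C-H: 8 × 401 = 3208
    C=C: 1 × 592 = 592
    F-F: 1 × 152 = 152
    Σ(broken) = 4668 kJ
  Bonds formed (products):
    C-C: 3 × 358 = 1074
    C-F: 2 × 468 = 936
    C-H: 8 × 401 = 3208
    Σ(formed) = 5218 kJ
  ΔH_2 = 4668 − 5218 = −550 kJ
ΔH_1 − ΔH_2 = +810 kJ, so reaction 2 has the more negative ΔH; |ΔH_1 − ΔH_2| = 810 kJ.

Reaction 2, by 810 kJ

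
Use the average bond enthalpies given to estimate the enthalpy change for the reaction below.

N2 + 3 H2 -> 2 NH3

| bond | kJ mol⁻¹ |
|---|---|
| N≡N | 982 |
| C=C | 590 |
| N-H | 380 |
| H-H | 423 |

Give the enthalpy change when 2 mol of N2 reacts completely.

ΔH = −58 kJ

Bonds broken (reactants):
  H-H: 3 × 423 = 1269
  N≡N: 1 × 982 = 982
  Σ(broken) = 2251 kJ
Bonds formed (products):
  N-H: 6 × 380 = 2280
  Σ(formed) = 2280 kJ
ΔH = Σ(broken) − Σ(formed) = 2251 − 2280 = −29 kJ
For 2× the reaction as written: 2 × (−29) = −58 kJ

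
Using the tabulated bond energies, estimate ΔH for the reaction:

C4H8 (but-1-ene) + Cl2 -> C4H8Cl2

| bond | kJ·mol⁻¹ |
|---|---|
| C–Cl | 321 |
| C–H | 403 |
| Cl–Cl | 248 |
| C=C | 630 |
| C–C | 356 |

Bonds broken (reactants):
  C–C: 2 × 356 = 712
  C–H: 8 × 403 = 3224
  C=C: 1 × 630 = 630
  Cl–Cl: 1 × 248 = 248
  Σ(broken) = 4814 kJ
Bonds formed (products):
  C–C: 3 × 356 = 1068
  C–Cl: 2 × 321 = 642
  C–H: 8 × 403 = 3224
  Σ(formed) = 4934 kJ
ΔH = Σ(broken) − Σ(formed) = 4814 − 4934 = −120 kJ

ΔH ≈ −120 kJ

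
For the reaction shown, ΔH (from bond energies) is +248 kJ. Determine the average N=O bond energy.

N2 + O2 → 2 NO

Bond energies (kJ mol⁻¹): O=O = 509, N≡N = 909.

D(N=O) ≈ 585 kJ/mol

Let D be the N=O bond energy.
Σ(broken) = 1×909 + 1×509 = 1418
Σ(formed) = 2×D = 2D
ΔH = Σ(broken) − Σ(formed) = (1418) − (2D) = +1418 − 2D
Setting this equal to +248 kJ gives 2D = 1170, so D = 585 kJ/mol.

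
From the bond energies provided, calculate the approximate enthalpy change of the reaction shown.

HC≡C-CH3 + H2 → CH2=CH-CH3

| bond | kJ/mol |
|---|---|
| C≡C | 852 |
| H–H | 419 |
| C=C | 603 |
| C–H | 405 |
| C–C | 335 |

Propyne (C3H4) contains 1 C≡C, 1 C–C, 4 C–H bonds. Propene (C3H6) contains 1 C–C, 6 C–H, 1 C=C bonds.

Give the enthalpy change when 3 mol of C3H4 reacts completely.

Bonds broken (reactants):
  C≡C: 1 × 852 = 852
  C–C: 1 × 335 = 335
  C–H: 4 × 405 = 1620
  H–H: 1 × 419 = 419
  Σ(broken) = 3226 kJ
Bonds formed (products):
  C–C: 1 × 335 = 335
  C–H: 6 × 405 = 2430
  C=C: 1 × 603 = 603
  Σ(formed) = 3368 kJ
ΔH = Σ(broken) − Σ(formed) = 3226 − 3368 = −142 kJ
For 3× the reaction as written: 3 × (−142) = −426 kJ

ΔH = −426 kJ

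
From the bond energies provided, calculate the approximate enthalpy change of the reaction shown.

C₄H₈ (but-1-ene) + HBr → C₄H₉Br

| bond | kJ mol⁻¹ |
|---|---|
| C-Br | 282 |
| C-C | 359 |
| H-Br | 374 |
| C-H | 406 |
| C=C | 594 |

Bonds broken (reactants):
  C-C: 2 × 359 = 718
  C-H: 8 × 406 = 3248
  C=C: 1 × 594 = 594
  H-Br: 1 × 374 = 374
  Σ(broken) = 4934 kJ
Bonds formed (products):
  C-Br: 1 × 282 = 282
  C-C: 3 × 359 = 1077
  C-H: 9 × 406 = 3654
  Σ(formed) = 5013 kJ
ΔH = Σ(broken) − Σ(formed) = 4934 − 5013 = −79 kJ

ΔH ≈ −79 kJ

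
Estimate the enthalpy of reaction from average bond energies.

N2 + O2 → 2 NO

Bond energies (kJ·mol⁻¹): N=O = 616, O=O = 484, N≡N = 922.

ΔH ≈ +174 kJ

Bonds broken (reactants):
  N≡N: 1 × 922 = 922
  O=O: 1 × 484 = 484
  Σ(broken) = 1406 kJ
Bonds formed (products):
  N=O: 2 × 616 = 1232
  Σ(formed) = 1232 kJ
ΔH = Σ(broken) − Σ(formed) = 1406 − 1232 = +174 kJ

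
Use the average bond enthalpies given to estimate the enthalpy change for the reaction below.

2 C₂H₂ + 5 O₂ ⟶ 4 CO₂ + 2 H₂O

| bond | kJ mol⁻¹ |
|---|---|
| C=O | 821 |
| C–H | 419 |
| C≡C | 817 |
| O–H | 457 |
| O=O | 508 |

ΔH ≈ −2546 kJ

Bonds broken (reactants):
  C≡C: 2 × 817 = 1634
  C–H: 4 × 419 = 1676
  O=O: 5 × 508 = 2540
  Σ(broken) = 5850 kJ
Bonds formed (products):
  C=O: 8 × 821 = 6568
  O–H: 4 × 457 = 1828
  Σ(formed) = 8396 kJ
ΔH = Σ(broken) − Σ(formed) = 5850 − 8396 = −2546 kJ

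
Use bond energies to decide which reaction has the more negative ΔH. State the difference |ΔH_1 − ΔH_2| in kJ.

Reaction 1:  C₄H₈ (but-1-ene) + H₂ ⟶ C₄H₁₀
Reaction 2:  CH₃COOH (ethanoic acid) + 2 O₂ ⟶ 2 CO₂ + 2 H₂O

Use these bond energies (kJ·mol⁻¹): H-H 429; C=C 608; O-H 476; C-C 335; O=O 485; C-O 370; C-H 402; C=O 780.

Reaction 2, by 785 kJ

Reaction 1:
  Bonds broken (reactants):
    C-C: 2 × 335 = 670
    C-H: 8 × 402 = 3216
    C=C: 1 × 608 = 608
    H-H: 1 × 429 = 429
    Σ(broken) = 4923 kJ
  Bonds formed (products):
    C-C: 3 × 335 = 1005
    C-H: 10 × 402 = 4020
    Σ(formed) = 5025 kJ
  ΔH_1 = 4923 − 5025 = −102 kJ
Reaction 2:
  Bonds broken (reactants):
    C-C: 1 × 335 = 335
    C-H: 3 × 402 = 1206
    C-O: 1 × 370 = 370
    C=O: 1 × 780 = 780
    O-H: 1 × 476 = 476
    O=O: 2 × 485 = 970
    Σ(broken) = 4137 kJ
  Bonds formed (products):
    C=O: 4 × 780 = 3120
    O-H: 4 × 476 = 1904
    Σ(formed) = 5024 kJ
  ΔH_2 = 4137 − 5024 = −887 kJ
ΔH_1 − ΔH_2 = +785 kJ, so reaction 2 has the more negative ΔH; |ΔH_1 − ΔH_2| = 785 kJ.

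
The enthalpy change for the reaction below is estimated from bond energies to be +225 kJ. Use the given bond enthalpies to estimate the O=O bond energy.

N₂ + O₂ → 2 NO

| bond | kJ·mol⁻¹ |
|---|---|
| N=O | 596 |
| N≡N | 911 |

Let D be the O=O bond energy.
Σ(broken) = 1×911 + 1×D = 911 + D
Σ(formed) = 2×596 = 1192
ΔH = Σ(broken) − Σ(formed) = (911 + D) − (1192) = −281 + D
Setting this equal to +225 kJ gives D = 506 kJ/mol.

D(O=O) ≈ 506 kJ/mol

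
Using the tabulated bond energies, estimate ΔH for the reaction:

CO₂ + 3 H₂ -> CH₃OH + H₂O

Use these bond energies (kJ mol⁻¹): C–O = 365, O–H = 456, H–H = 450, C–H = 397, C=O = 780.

Bonds broken (reactants):
  C=O: 2 × 780 = 1560
  H–H: 3 × 450 = 1350
  Σ(broken) = 2910 kJ
Bonds formed (products):
  C–H: 3 × 397 = 1191
  C–O: 1 × 365 = 365
  O–H: 3 × 456 = 1368
  Σ(formed) = 2924 kJ
ΔH = Σ(broken) − Σ(formed) = 2910 − 2924 = −14 kJ

ΔH ≈ −14 kJ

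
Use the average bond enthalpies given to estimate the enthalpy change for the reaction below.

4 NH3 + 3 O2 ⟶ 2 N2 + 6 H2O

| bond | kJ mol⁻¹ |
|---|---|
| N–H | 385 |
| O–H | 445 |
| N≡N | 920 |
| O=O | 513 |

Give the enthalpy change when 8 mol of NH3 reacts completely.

ΔH = −2042 kJ

Bonds broken (reactants):
  N–H: 12 × 385 = 4620
  O=O: 3 × 513 = 1539
  Σ(broken) = 6159 kJ
Bonds formed (products):
  N≡N: 2 × 920 = 1840
  O–H: 12 × 445 = 5340
  Σ(formed) = 7180 kJ
ΔH = Σ(broken) − Σ(formed) = 6159 − 7180 = −1021 kJ
For 2× the reaction as written: 2 × (−1021) = −2042 kJ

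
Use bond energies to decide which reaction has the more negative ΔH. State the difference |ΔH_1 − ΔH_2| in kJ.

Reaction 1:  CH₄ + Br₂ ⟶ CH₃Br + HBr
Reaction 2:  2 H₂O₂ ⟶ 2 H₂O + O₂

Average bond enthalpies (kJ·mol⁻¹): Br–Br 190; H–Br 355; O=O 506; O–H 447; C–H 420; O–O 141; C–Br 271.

Reaction 1:
  Bonds broken (reactants):
    Br–Br: 1 × 190 = 190
    C–H: 4 × 420 = 1680
    Σ(broken) = 1870 kJ
  Bonds formed (products):
    C–Br: 1 × 271 = 271
    C–H: 3 × 420 = 1260
    H–Br: 1 × 355 = 355
    Σ(formed) = 1886 kJ
  ΔH_1 = 1870 − 1886 = −16 kJ
Reaction 2:
  Bonds broken (reactants):
    O–H: 4 × 447 = 1788
    O–O: 2 × 141 = 282
    Σ(broken) = 2070 kJ
  Bonds formed (products):
    O–H: 4 × 447 = 1788
    O=O: 1 × 506 = 506
    Σ(formed) = 2294 kJ
  ΔH_2 = 2070 − 2294 = −224 kJ
ΔH_1 − ΔH_2 = +208 kJ, so reaction 2 has the more negative ΔH; |ΔH_1 − ΔH_2| = 208 kJ.

Reaction 2, by 208 kJ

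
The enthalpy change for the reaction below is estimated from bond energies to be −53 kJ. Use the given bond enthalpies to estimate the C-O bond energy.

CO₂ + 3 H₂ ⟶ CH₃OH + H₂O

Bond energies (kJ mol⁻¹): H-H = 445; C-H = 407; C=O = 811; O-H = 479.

Let D be the C-O bond energy.
Σ(broken) = 2×811 + 3×445 = 2957
Σ(formed) = 3×407 + 1×D + 3×479 = 2658 + D
ΔH = Σ(broken) − Σ(formed) = (2957) − (2658 + D) = +299 − D
Setting this equal to −53 kJ gives D = 352 kJ/mol.

D(C-O) ≈ 352 kJ/mol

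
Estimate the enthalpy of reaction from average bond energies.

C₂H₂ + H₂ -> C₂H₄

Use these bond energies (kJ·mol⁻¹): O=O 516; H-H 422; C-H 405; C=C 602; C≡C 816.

ΔH ≈ −174 kJ

Bonds broken (reactants):
  C≡C: 1 × 816 = 816
  C-H: 2 × 405 = 810
  H-H: 1 × 422 = 422
  Σ(broken) = 2048 kJ
Bonds formed (products):
  C-H: 4 × 405 = 1620
  C=C: 1 × 602 = 602
  Σ(formed) = 2222 kJ
ΔH = Σ(broken) − Σ(formed) = 2048 − 2222 = −174 kJ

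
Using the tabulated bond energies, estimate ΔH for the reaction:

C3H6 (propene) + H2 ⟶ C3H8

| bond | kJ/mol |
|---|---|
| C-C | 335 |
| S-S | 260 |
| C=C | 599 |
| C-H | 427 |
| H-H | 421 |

Bonds broken (reactants):
  C-C: 1 × 335 = 335
  C-H: 6 × 427 = 2562
  C=C: 1 × 599 = 599
  H-H: 1 × 421 = 421
  Σ(broken) = 3917 kJ
Bonds formed (products):
  C-C: 2 × 335 = 670
  C-H: 8 × 427 = 3416
  Σ(formed) = 4086 kJ
ΔH = Σ(broken) − Σ(formed) = 3917 − 4086 = −169 kJ

ΔH ≈ −169 kJ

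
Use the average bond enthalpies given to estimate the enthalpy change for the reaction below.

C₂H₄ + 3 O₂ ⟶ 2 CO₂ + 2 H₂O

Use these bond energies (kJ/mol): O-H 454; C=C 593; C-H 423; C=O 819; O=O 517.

ΔH ≈ −1256 kJ

Bonds broken (reactants):
  C-H: 4 × 423 = 1692
  C=C: 1 × 593 = 593
  O=O: 3 × 517 = 1551
  Σ(broken) = 3836 kJ
Bonds formed (products):
  C=O: 4 × 819 = 3276
  O-H: 4 × 454 = 1816
  Σ(formed) = 5092 kJ
ΔH = Σ(broken) − Σ(formed) = 3836 − 5092 = −1256 kJ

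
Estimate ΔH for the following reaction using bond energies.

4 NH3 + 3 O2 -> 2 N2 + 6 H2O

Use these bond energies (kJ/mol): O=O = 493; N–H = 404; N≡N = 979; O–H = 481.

Bonds broken (reactants):
  N–H: 12 × 404 = 4848
  O=O: 3 × 493 = 1479
  Σ(broken) = 6327 kJ
Bonds formed (products):
  N≡N: 2 × 979 = 1958
  O–H: 12 × 481 = 5772
  Σ(formed) = 7730 kJ
ΔH = Σ(broken) − Σ(formed) = 6327 − 7730 = −1403 kJ

ΔH ≈ −1403 kJ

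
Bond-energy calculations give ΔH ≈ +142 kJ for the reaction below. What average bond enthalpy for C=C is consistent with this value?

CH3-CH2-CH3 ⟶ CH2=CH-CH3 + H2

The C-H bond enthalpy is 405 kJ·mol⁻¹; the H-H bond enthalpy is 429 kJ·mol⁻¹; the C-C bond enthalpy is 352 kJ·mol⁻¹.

Let D be the C=C bond energy.
Σ(broken) = 2×352 + 8×405 = 3944
Σ(formed) = 1×352 + 6×405 + 1×D + 1×429 = 3211 + D
ΔH = Σ(broken) − Σ(formed) = (3944) − (3211 + D) = +733 − D
Setting this equal to +142 kJ gives D = 591 kJ/mol.

D(C=C) ≈ 591 kJ/mol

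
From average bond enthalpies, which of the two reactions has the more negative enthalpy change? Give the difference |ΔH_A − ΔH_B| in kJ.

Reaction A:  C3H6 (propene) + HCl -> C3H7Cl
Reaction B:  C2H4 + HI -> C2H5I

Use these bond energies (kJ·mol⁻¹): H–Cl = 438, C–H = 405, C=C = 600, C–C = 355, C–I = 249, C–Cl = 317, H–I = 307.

Reaction B, by 63 kJ

Reaction A:
  Bonds broken (reactants):
    C–C: 1 × 355 = 355
    C–H: 6 × 405 = 2430
    C=C: 1 × 600 = 600
    H–Cl: 1 × 438 = 438
    Σ(broken) = 3823 kJ
  Bonds formed (products):
    C–C: 2 × 355 = 710
    C–Cl: 1 × 317 = 317
    C–H: 7 × 405 = 2835
    Σ(formed) = 3862 kJ
  ΔH_A = 3823 − 3862 = −39 kJ
Reaction B:
  Bonds broken (reactants):
    C–H: 4 × 405 = 1620
    C=C: 1 × 600 = 600
    H–I: 1 × 307 = 307
    Σ(broken) = 2527 kJ
  Bonds formed (products):
    C–C: 1 × 355 = 355
    C–H: 5 × 405 = 2025
    C–I: 1 × 249 = 249
    Σ(formed) = 2629 kJ
  ΔH_B = 2527 − 2629 = −102 kJ
ΔH_A − ΔH_B = +63 kJ, so reaction B has the more negative ΔH; |ΔH_A − ΔH_B| = 63 kJ.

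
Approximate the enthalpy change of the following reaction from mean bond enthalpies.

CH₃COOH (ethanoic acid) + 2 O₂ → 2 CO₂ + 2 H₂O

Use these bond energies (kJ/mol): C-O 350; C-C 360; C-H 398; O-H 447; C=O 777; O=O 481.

ΔH ≈ −806 kJ

Bonds broken (reactants):
  C-C: 1 × 360 = 360
  C-H: 3 × 398 = 1194
  C-O: 1 × 350 = 350
  C=O: 1 × 777 = 777
  O-H: 1 × 447 = 447
  O=O: 2 × 481 = 962
  Σ(broken) = 4090 kJ
Bonds formed (products):
  C=O: 4 × 777 = 3108
  O-H: 4 × 447 = 1788
  Σ(formed) = 4896 kJ
ΔH = Σ(broken) − Σ(formed) = 4090 − 4896 = −806 kJ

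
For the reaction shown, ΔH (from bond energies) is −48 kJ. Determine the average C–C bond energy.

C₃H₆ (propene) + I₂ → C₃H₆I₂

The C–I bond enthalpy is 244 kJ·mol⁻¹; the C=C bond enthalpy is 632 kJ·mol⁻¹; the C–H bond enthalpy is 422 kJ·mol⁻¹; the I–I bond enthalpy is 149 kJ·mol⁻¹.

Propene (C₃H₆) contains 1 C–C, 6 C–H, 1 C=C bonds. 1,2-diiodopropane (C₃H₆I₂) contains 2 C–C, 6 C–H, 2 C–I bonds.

Let D be the C–C bond energy.
Σ(broken) = 1×D + 6×422 + 1×632 + 1×149 = 3313 + D
Σ(formed) = 2×D + 6×422 + 2×244 = 3020 + 2D
ΔH = Σ(broken) − Σ(formed) = (3313 + D) − (3020 + 2D) = +293 − D
Setting this equal to −48 kJ gives D = 341 kJ/mol.

D(C–C) ≈ 341 kJ/mol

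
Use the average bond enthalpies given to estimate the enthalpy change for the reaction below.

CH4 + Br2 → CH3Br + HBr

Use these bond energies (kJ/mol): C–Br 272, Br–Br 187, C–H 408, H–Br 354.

Bonds broken (reactants):
  Br–Br: 1 × 187 = 187
  C–H: 4 × 408 = 1632
  Σ(broken) = 1819 kJ
Bonds formed (products):
  C–Br: 1 × 272 = 272
  C–H: 3 × 408 = 1224
  H–Br: 1 × 354 = 354
  Σ(formed) = 1850 kJ
ΔH = Σ(broken) − Σ(formed) = 1819 − 1850 = −31 kJ

ΔH ≈ −31 kJ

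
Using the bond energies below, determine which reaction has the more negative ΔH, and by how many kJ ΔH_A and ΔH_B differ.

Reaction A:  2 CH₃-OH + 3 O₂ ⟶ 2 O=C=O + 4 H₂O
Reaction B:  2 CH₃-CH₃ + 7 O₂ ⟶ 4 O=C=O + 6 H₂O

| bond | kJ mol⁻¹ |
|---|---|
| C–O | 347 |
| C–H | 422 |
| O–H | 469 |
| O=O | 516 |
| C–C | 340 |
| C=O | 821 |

Reaction B, by 1516 kJ

Reaction A:
  Bonds broken (reactants):
    C–H: 6 × 422 = 2532
    C–O: 2 × 347 = 694
    O–H: 2 × 469 = 938
    O=O: 3 × 516 = 1548
    Σ(broken) = 5712 kJ
  Bonds formed (products):
    C=O: 4 × 821 = 3284
    O–H: 8 × 469 = 3752
    Σ(formed) = 7036 kJ
  ΔH_A = 5712 − 7036 = −1324 kJ
Reaction B:
  Bonds broken (reactants):
    C–C: 2 × 340 = 680
    C–H: 12 × 422 = 5064
    O=O: 7 × 516 = 3612
    Σ(broken) = 9356 kJ
  Bonds formed (products):
    C=O: 8 × 821 = 6568
    O–H: 12 × 469 = 5628
    Σ(formed) = 12196 kJ
  ΔH_B = 9356 − 12196 = −2840 kJ
ΔH_A − ΔH_B = +1516 kJ, so reaction B has the more negative ΔH; |ΔH_A − ΔH_B| = 1516 kJ.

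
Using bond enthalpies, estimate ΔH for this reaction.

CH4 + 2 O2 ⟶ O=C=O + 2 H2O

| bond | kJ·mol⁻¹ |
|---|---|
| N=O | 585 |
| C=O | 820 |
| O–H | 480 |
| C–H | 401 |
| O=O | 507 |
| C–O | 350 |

Bonds broken (reactants):
  C–H: 4 × 401 = 1604
  O=O: 2 × 507 = 1014
  Σ(broken) = 2618 kJ
Bonds formed (products):
  C=O: 2 × 820 = 1640
  O–H: 4 × 480 = 1920
  Σ(formed) = 3560 kJ
ΔH = Σ(broken) − Σ(formed) = 2618 − 3560 = −942 kJ

ΔH ≈ −942 kJ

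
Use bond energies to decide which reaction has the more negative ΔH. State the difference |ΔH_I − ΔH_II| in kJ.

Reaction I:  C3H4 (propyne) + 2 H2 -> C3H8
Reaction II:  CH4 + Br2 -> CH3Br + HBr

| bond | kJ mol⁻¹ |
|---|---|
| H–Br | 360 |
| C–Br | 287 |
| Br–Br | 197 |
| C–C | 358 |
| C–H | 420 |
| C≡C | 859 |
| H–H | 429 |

Reaction I:
  Bonds broken (reactants):
    C≡C: 1 × 859 = 859
    C–C: 1 × 358 = 358
    C–H: 4 × 420 = 1680
    H–H: 2 × 429 = 858
    Σ(broken) = 3755 kJ
  Bonds formed (products):
    C–C: 2 × 358 = 716
    C–H: 8 × 420 = 3360
    Σ(formed) = 4076 kJ
  ΔH_I = 3755 − 4076 = −321 kJ
Reaction II:
  Bonds broken (reactants):
    Br–Br: 1 × 197 = 197
    C–H: 4 × 420 = 1680
    Σ(broken) = 1877 kJ
  Bonds formed (products):
    C–Br: 1 × 287 = 287
    C–H: 3 × 420 = 1260
    H–Br: 1 × 360 = 360
    Σ(formed) = 1907 kJ
  ΔH_II = 1877 − 1907 = −30 kJ
ΔH_I − ΔH_II = −291 kJ, so reaction I has the more negative ΔH; |ΔH_I − ΔH_II| = 291 kJ.

Reaction I, by 291 kJ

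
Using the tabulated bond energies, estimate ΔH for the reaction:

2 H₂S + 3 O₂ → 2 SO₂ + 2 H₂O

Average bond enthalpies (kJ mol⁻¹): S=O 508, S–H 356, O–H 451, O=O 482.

Bonds broken (reactants):
  O=O: 3 × 482 = 1446
  S–H: 4 × 356 = 1424
  Σ(broken) = 2870 kJ
Bonds formed (products):
  O–H: 4 × 451 = 1804
  S=O: 4 × 508 = 2032
  Σ(formed) = 3836 kJ
ΔH = Σ(broken) − Σ(formed) = 2870 − 3836 = −966 kJ

ΔH ≈ −966 kJ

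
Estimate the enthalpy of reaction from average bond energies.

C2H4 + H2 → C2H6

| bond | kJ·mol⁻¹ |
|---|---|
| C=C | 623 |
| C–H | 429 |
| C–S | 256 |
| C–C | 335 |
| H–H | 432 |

Bonds broken (reactants):
  C–H: 4 × 429 = 1716
  C=C: 1 × 623 = 623
  H–H: 1 × 432 = 432
  Σ(broken) = 2771 kJ
Bonds formed (products):
  C–C: 1 × 335 = 335
  C–H: 6 × 429 = 2574
  Σ(formed) = 2909 kJ
ΔH = Σ(broken) − Σ(formed) = 2771 − 2909 = −138 kJ

ΔH ≈ −138 kJ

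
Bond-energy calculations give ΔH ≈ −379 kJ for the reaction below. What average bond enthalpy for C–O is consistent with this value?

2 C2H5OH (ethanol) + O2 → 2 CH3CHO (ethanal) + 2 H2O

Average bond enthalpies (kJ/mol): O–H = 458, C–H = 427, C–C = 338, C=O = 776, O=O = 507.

Let D be the C–O bond energy.
Σ(broken) = 2×338 + 10×427 + 2×D + 2×458 + 1×507 = 6369 + 2D
Σ(formed) = 2×338 + 8×427 + 2×776 + 4×458 = 7476
ΔH = Σ(broken) − Σ(formed) = (6369 + 2D) − (7476) = −1107 + 2D
Setting this equal to −379 kJ gives 2D = 728, so D = 364 kJ/mol.

D(C–O) ≈ 364 kJ/mol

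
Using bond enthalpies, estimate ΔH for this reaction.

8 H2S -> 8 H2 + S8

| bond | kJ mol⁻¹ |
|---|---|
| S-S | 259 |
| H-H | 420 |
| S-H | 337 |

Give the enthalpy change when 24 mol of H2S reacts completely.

ΔH = −120 kJ

Bonds broken (reactants):
  S-H: 16 × 337 = 5392
  Σ(broken) = 5392 kJ
Bonds formed (products):
  H-H: 8 × 420 = 3360
  S-S: 8 × 259 = 2072
  Σ(formed) = 5432 kJ
ΔH = Σ(broken) − Σ(formed) = 5392 − 5432 = −40 kJ
For 3× the reaction as written: 3 × (−40) = −120 kJ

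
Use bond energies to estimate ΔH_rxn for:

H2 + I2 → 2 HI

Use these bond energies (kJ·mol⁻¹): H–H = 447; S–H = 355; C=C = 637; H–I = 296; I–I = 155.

ΔH ≈ +10 kJ

Bonds broken (reactants):
  H–H: 1 × 447 = 447
  I–I: 1 × 155 = 155
  Σ(broken) = 602 kJ
Bonds formed (products):
  H–I: 2 × 296 = 592
  Σ(formed) = 592 kJ
ΔH = Σ(broken) − Σ(formed) = 602 − 592 = +10 kJ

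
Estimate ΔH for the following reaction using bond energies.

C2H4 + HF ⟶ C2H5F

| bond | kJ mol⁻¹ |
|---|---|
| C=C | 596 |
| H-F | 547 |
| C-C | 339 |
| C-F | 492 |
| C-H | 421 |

Bonds broken (reactants):
  C-H: 4 × 421 = 1684
  C=C: 1 × 596 = 596
  H-F: 1 × 547 = 547
  Σ(broken) = 2827 kJ
Bonds formed (products):
  C-C: 1 × 339 = 339
  C-F: 1 × 492 = 492
  C-H: 5 × 421 = 2105
  Σ(formed) = 2936 kJ
ΔH = Σ(broken) − Σ(formed) = 2827 − 2936 = −109 kJ

ΔH ≈ −109 kJ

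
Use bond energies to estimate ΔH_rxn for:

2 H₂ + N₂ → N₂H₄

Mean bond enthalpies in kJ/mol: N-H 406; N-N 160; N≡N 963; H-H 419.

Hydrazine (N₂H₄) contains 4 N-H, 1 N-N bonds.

ΔH ≈ +17 kJ

Bonds broken (reactants):
  H-H: 2 × 419 = 838
  N≡N: 1 × 963 = 963
  Σ(broken) = 1801 kJ
Bonds formed (products):
  N-H: 4 × 406 = 1624
  N-N: 1 × 160 = 160
  Σ(formed) = 1784 kJ
ΔH = Σ(broken) − Σ(formed) = 1801 − 1784 = +17 kJ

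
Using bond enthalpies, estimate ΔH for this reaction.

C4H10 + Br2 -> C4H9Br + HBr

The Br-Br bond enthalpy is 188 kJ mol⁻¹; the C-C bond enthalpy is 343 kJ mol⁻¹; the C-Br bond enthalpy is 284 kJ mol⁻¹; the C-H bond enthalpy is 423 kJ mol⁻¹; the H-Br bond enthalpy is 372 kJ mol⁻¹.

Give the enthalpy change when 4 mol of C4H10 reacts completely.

Bonds broken (reactants):
  Br-Br: 1 × 188 = 188
  C-C: 3 × 343 = 1029
  C-H: 10 × 423 = 4230
  Σ(broken) = 5447 kJ
Bonds formed (products):
  C-Br: 1 × 284 = 284
  C-C: 3 × 343 = 1029
  C-H: 9 × 423 = 3807
  H-Br: 1 × 372 = 372
  Σ(formed) = 5492 kJ
ΔH = Σ(broken) − Σ(formed) = 5447 − 5492 = −45 kJ
For 4× the reaction as written: 4 × (−45) = −180 kJ

ΔH = −180 kJ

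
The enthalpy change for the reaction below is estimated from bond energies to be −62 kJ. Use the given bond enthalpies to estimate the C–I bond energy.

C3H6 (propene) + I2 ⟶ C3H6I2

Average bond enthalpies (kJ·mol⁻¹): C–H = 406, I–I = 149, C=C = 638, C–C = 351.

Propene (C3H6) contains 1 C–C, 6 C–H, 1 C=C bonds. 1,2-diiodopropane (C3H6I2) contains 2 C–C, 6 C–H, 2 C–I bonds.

D(C–I) ≈ 249 kJ/mol

Let D be the C–I bond energy.
Σ(broken) = 1×351 + 6×406 + 1×638 + 1×149 = 3574
Σ(formed) = 2×351 + 6×406 + 2×D = 3138 + 2D
ΔH = Σ(broken) − Σ(formed) = (3574) − (3138 + 2D) = +436 − 2D
Setting this equal to −62 kJ gives 2D = 498, so D = 249 kJ/mol.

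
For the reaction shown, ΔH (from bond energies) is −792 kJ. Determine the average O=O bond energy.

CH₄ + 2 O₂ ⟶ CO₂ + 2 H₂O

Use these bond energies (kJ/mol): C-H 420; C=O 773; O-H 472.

D(O=O) ≈ 481 kJ/mol

Let D be the O=O bond energy.
Σ(broken) = 4×420 + 2×D = 1680 + 2D
Σ(formed) = 2×773 + 4×472 = 3434
ΔH = Σ(broken) − Σ(formed) = (1680 + 2D) − (3434) = −1754 + 2D
Setting this equal to −792 kJ gives 2D = 962, so D = 481 kJ/mol.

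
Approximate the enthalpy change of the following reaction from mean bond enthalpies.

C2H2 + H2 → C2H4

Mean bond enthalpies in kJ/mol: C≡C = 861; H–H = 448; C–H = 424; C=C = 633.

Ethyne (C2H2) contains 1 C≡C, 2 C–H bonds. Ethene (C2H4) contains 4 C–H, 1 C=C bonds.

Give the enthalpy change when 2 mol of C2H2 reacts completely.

Bonds broken (reactants):
  C≡C: 1 × 861 = 861
  C–H: 2 × 424 = 848
  H–H: 1 × 448 = 448
  Σ(broken) = 2157 kJ
Bonds formed (products):
  C–H: 4 × 424 = 1696
  C=C: 1 × 633 = 633
  Σ(formed) = 2329 kJ
ΔH = Σ(broken) − Σ(formed) = 2157 − 2329 = −172 kJ
For 2× the reaction as written: 2 × (−172) = −344 kJ

ΔH = −344 kJ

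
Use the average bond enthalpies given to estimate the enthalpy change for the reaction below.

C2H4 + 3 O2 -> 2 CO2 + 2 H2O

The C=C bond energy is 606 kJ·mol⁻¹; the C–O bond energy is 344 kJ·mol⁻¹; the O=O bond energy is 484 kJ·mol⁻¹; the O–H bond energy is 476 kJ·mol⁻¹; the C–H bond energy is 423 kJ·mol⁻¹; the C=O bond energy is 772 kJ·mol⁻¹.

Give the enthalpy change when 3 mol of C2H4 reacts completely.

ΔH = −3726 kJ

Bonds broken (reactants):
  C–H: 4 × 423 = 1692
  C=C: 1 × 606 = 606
  O=O: 3 × 484 = 1452
  Σ(broken) = 3750 kJ
Bonds formed (products):
  C=O: 4 × 772 = 3088
  O–H: 4 × 476 = 1904
  Σ(formed) = 4992 kJ
ΔH = Σ(broken) − Σ(formed) = 3750 − 4992 = −1242 kJ
For 3× the reaction as written: 3 × (−1242) = −3726 kJ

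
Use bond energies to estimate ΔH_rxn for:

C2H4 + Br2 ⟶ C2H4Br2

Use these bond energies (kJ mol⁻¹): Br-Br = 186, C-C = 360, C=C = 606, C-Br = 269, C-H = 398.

Bonds broken (reactants):
  Br-Br: 1 × 186 = 186
  C-H: 4 × 398 = 1592
  C=C: 1 × 606 = 606
  Σ(broken) = 2384 kJ
Bonds formed (products):
  C-Br: 2 × 269 = 538
  C-C: 1 × 360 = 360
  C-H: 4 × 398 = 1592
  Σ(formed) = 2490 kJ
ΔH = Σ(broken) − Σ(formed) = 2384 − 2490 = −106 kJ

ΔH ≈ −106 kJ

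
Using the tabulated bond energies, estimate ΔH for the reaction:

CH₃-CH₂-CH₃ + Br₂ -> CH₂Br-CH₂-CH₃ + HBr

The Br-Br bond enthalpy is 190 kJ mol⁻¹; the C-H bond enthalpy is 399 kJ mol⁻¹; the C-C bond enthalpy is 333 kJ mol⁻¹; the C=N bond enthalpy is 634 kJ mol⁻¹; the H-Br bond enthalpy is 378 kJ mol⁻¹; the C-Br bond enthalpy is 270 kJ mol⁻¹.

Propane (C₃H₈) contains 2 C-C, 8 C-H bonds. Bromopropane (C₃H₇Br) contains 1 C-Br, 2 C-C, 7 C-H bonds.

Bonds broken (reactants):
  Br-Br: 1 × 190 = 190
  C-C: 2 × 333 = 666
  C-H: 8 × 399 = 3192
  Σ(broken) = 4048 kJ
Bonds formed (products):
  C-Br: 1 × 270 = 270
  C-C: 2 × 333 = 666
  C-H: 7 × 399 = 2793
  H-Br: 1 × 378 = 378
  Σ(formed) = 4107 kJ
ΔH = Σ(broken) − Σ(formed) = 4048 − 4107 = −59 kJ

ΔH ≈ −59 kJ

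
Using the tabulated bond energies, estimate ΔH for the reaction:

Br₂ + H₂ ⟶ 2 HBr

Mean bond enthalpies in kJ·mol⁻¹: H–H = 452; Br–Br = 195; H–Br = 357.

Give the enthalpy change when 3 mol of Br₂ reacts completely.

ΔH = −201 kJ

Bonds broken (reactants):
  Br–Br: 1 × 195 = 195
  H–H: 1 × 452 = 452
  Σ(broken) = 647 kJ
Bonds formed (products):
  H–Br: 2 × 357 = 714
  Σ(formed) = 714 kJ
ΔH = Σ(broken) − Σ(formed) = 647 − 714 = −67 kJ
For 3× the reaction as written: 3 × (−67) = −201 kJ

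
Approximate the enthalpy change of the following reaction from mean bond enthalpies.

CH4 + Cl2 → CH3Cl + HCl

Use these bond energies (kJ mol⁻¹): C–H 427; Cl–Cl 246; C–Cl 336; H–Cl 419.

ΔH ≈ −82 kJ

Bonds broken (reactants):
  C–H: 4 × 427 = 1708
  Cl–Cl: 1 × 246 = 246
  Σ(broken) = 1954 kJ
Bonds formed (products):
  C–Cl: 1 × 336 = 336
  C–H: 3 × 427 = 1281
  H–Cl: 1 × 419 = 419
  Σ(formed) = 2036 kJ
ΔH = Σ(broken) − Σ(formed) = 1954 − 2036 = −82 kJ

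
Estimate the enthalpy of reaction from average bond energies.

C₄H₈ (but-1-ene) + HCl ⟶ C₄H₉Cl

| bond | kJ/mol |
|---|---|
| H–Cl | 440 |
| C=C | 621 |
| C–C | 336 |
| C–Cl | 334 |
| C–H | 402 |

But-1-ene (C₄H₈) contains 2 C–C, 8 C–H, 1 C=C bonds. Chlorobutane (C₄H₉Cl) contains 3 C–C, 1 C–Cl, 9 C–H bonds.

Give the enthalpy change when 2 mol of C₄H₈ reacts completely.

Bonds broken (reactants):
  C–C: 2 × 336 = 672
  C–H: 8 × 402 = 3216
  C=C: 1 × 621 = 621
  H–Cl: 1 × 440 = 440
  Σ(broken) = 4949 kJ
Bonds formed (products):
  C–C: 3 × 336 = 1008
  C–Cl: 1 × 334 = 334
  C–H: 9 × 402 = 3618
  Σ(formed) = 4960 kJ
ΔH = Σ(broken) − Σ(formed) = 4949 − 4960 = −11 kJ
For 2× the reaction as written: 2 × (−11) = −22 kJ

ΔH = −22 kJ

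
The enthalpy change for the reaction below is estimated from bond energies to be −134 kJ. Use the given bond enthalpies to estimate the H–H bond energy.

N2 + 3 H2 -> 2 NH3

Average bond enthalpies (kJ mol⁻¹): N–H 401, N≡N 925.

D(H–H) ≈ 449 kJ/mol

Let D be the H–H bond energy.
Σ(broken) = 3×D + 1×925 = 925 + 3D
Σ(formed) = 6×401 = 2406
ΔH = Σ(broken) − Σ(formed) = (925 + 3D) − (2406) = −1481 + 3D
Setting this equal to −134 kJ gives 3D = 1347, so D = 449 kJ/mol.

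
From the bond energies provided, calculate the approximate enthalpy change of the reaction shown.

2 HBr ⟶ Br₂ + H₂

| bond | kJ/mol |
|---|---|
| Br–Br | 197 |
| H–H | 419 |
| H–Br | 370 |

ΔH ≈ +124 kJ

Bonds broken (reactants):
  H–Br: 2 × 370 = 740
  Σ(broken) = 740 kJ
Bonds formed (products):
  Br–Br: 1 × 197 = 197
  H–H: 1 × 419 = 419
  Σ(formed) = 616 kJ
ΔH = Σ(broken) − Σ(formed) = 740 − 616 = +124 kJ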